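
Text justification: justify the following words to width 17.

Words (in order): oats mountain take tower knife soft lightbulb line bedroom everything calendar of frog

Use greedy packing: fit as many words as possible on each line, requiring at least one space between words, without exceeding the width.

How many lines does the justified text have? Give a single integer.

Line 1: ['oats', 'mountain'] (min_width=13, slack=4)
Line 2: ['take', 'tower', 'knife'] (min_width=16, slack=1)
Line 3: ['soft', 'lightbulb'] (min_width=14, slack=3)
Line 4: ['line', 'bedroom'] (min_width=12, slack=5)
Line 5: ['everything'] (min_width=10, slack=7)
Line 6: ['calendar', 'of', 'frog'] (min_width=16, slack=1)
Total lines: 6

Answer: 6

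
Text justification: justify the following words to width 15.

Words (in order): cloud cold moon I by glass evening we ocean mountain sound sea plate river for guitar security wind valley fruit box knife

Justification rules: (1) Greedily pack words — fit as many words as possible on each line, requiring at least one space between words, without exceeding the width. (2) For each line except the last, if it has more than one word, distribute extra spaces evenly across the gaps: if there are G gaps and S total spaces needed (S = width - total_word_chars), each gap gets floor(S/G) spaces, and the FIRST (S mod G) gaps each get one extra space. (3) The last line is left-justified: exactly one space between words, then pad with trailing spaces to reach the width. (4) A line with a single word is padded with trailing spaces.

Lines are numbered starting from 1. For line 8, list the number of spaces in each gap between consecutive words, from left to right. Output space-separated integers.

Line 1: ['cloud', 'cold', 'moon'] (min_width=15, slack=0)
Line 2: ['I', 'by', 'glass'] (min_width=10, slack=5)
Line 3: ['evening', 'we'] (min_width=10, slack=5)
Line 4: ['ocean', 'mountain'] (min_width=14, slack=1)
Line 5: ['sound', 'sea', 'plate'] (min_width=15, slack=0)
Line 6: ['river', 'for'] (min_width=9, slack=6)
Line 7: ['guitar', 'security'] (min_width=15, slack=0)
Line 8: ['wind', 'valley'] (min_width=11, slack=4)
Line 9: ['fruit', 'box', 'knife'] (min_width=15, slack=0)

Answer: 5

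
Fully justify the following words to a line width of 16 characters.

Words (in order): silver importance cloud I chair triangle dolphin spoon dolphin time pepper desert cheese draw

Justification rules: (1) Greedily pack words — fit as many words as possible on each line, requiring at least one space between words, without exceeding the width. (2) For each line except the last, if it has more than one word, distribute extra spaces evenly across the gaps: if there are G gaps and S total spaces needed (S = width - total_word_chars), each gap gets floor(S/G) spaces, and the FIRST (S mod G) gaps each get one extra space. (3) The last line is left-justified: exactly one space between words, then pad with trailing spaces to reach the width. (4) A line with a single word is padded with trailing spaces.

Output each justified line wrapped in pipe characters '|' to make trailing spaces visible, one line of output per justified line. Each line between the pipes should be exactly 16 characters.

Answer: |silver          |
|importance cloud|
|I chair triangle|
|dolphin    spoon|
|dolphin     time|
|pepper    desert|
|cheese draw     |

Derivation:
Line 1: ['silver'] (min_width=6, slack=10)
Line 2: ['importance', 'cloud'] (min_width=16, slack=0)
Line 3: ['I', 'chair', 'triangle'] (min_width=16, slack=0)
Line 4: ['dolphin', 'spoon'] (min_width=13, slack=3)
Line 5: ['dolphin', 'time'] (min_width=12, slack=4)
Line 6: ['pepper', 'desert'] (min_width=13, slack=3)
Line 7: ['cheese', 'draw'] (min_width=11, slack=5)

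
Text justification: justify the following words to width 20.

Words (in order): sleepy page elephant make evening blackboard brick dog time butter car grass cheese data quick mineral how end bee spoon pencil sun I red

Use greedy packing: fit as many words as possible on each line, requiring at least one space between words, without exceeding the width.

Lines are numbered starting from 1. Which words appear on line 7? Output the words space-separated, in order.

Line 1: ['sleepy', 'page', 'elephant'] (min_width=20, slack=0)
Line 2: ['make', 'evening'] (min_width=12, slack=8)
Line 3: ['blackboard', 'brick', 'dog'] (min_width=20, slack=0)
Line 4: ['time', 'butter', 'car'] (min_width=15, slack=5)
Line 5: ['grass', 'cheese', 'data'] (min_width=17, slack=3)
Line 6: ['quick', 'mineral', 'how'] (min_width=17, slack=3)
Line 7: ['end', 'bee', 'spoon', 'pencil'] (min_width=20, slack=0)
Line 8: ['sun', 'I', 'red'] (min_width=9, slack=11)

Answer: end bee spoon pencil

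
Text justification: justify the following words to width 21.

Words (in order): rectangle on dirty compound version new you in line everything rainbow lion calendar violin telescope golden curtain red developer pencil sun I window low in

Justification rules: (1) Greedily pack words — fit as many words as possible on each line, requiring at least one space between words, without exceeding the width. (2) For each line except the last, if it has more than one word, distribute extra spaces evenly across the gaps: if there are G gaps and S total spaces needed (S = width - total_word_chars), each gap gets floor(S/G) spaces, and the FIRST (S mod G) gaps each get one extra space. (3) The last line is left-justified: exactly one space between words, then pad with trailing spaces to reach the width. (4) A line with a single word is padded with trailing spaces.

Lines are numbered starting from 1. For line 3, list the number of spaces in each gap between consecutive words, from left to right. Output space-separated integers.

Answer: 6 6

Derivation:
Line 1: ['rectangle', 'on', 'dirty'] (min_width=18, slack=3)
Line 2: ['compound', 'version', 'new'] (min_width=20, slack=1)
Line 3: ['you', 'in', 'line'] (min_width=11, slack=10)
Line 4: ['everything', 'rainbow'] (min_width=18, slack=3)
Line 5: ['lion', 'calendar', 'violin'] (min_width=20, slack=1)
Line 6: ['telescope', 'golden'] (min_width=16, slack=5)
Line 7: ['curtain', 'red', 'developer'] (min_width=21, slack=0)
Line 8: ['pencil', 'sun', 'I', 'window'] (min_width=19, slack=2)
Line 9: ['low', 'in'] (min_width=6, slack=15)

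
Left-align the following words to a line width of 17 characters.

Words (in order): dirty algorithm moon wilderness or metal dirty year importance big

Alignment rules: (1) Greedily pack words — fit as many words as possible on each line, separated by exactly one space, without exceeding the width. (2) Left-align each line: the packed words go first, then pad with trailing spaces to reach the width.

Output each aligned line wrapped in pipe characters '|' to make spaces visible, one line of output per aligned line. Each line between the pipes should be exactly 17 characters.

Line 1: ['dirty', 'algorithm'] (min_width=15, slack=2)
Line 2: ['moon', 'wilderness'] (min_width=15, slack=2)
Line 3: ['or', 'metal', 'dirty'] (min_width=14, slack=3)
Line 4: ['year', 'importance'] (min_width=15, slack=2)
Line 5: ['big'] (min_width=3, slack=14)

Answer: |dirty algorithm  |
|moon wilderness  |
|or metal dirty   |
|year importance  |
|big              |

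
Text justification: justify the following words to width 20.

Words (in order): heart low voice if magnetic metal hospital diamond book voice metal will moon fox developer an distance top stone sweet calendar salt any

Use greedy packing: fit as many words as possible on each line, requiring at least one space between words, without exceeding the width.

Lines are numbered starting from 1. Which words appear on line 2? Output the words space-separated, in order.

Answer: magnetic metal

Derivation:
Line 1: ['heart', 'low', 'voice', 'if'] (min_width=18, slack=2)
Line 2: ['magnetic', 'metal'] (min_width=14, slack=6)
Line 3: ['hospital', 'diamond'] (min_width=16, slack=4)
Line 4: ['book', 'voice', 'metal'] (min_width=16, slack=4)
Line 5: ['will', 'moon', 'fox'] (min_width=13, slack=7)
Line 6: ['developer', 'an'] (min_width=12, slack=8)
Line 7: ['distance', 'top', 'stone'] (min_width=18, slack=2)
Line 8: ['sweet', 'calendar', 'salt'] (min_width=19, slack=1)
Line 9: ['any'] (min_width=3, slack=17)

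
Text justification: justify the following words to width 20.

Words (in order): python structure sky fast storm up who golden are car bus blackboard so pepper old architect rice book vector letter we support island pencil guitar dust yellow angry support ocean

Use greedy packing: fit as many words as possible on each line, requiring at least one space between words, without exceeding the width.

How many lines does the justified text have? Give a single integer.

Line 1: ['python', 'structure', 'sky'] (min_width=20, slack=0)
Line 2: ['fast', 'storm', 'up', 'who'] (min_width=17, slack=3)
Line 3: ['golden', 'are', 'car', 'bus'] (min_width=18, slack=2)
Line 4: ['blackboard', 'so', 'pepper'] (min_width=20, slack=0)
Line 5: ['old', 'architect', 'rice'] (min_width=18, slack=2)
Line 6: ['book', 'vector', 'letter'] (min_width=18, slack=2)
Line 7: ['we', 'support', 'island'] (min_width=17, slack=3)
Line 8: ['pencil', 'guitar', 'dust'] (min_width=18, slack=2)
Line 9: ['yellow', 'angry', 'support'] (min_width=20, slack=0)
Line 10: ['ocean'] (min_width=5, slack=15)
Total lines: 10

Answer: 10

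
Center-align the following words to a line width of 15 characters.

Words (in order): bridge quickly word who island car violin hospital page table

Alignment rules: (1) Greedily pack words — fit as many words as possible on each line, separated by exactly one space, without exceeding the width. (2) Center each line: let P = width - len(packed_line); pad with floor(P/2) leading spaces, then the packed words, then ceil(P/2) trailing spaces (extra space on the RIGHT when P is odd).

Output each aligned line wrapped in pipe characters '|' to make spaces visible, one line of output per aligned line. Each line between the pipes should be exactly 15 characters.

Answer: |bridge quickly |
|word who island|
|  car violin   |
| hospital page |
|     table     |

Derivation:
Line 1: ['bridge', 'quickly'] (min_width=14, slack=1)
Line 2: ['word', 'who', 'island'] (min_width=15, slack=0)
Line 3: ['car', 'violin'] (min_width=10, slack=5)
Line 4: ['hospital', 'page'] (min_width=13, slack=2)
Line 5: ['table'] (min_width=5, slack=10)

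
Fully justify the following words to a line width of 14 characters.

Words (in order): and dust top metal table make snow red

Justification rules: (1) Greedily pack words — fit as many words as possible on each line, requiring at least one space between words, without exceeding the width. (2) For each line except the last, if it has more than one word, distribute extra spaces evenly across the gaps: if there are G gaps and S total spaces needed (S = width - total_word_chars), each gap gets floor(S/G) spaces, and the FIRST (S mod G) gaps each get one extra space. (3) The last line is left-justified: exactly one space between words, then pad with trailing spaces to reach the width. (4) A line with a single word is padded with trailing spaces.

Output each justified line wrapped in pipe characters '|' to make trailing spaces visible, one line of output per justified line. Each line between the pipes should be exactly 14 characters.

Answer: |and  dust  top|
|metal    table|
|make snow red |

Derivation:
Line 1: ['and', 'dust', 'top'] (min_width=12, slack=2)
Line 2: ['metal', 'table'] (min_width=11, slack=3)
Line 3: ['make', 'snow', 'red'] (min_width=13, slack=1)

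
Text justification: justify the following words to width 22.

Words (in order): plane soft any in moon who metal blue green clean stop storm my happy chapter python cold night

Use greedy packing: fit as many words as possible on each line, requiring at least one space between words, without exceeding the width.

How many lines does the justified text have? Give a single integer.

Line 1: ['plane', 'soft', 'any', 'in', 'moon'] (min_width=22, slack=0)
Line 2: ['who', 'metal', 'blue', 'green'] (min_width=20, slack=2)
Line 3: ['clean', 'stop', 'storm', 'my'] (min_width=19, slack=3)
Line 4: ['happy', 'chapter', 'python'] (min_width=20, slack=2)
Line 5: ['cold', 'night'] (min_width=10, slack=12)
Total lines: 5

Answer: 5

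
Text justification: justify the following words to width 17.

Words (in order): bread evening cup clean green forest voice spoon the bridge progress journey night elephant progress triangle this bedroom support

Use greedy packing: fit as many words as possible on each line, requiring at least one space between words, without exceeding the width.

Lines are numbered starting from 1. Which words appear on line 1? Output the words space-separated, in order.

Line 1: ['bread', 'evening', 'cup'] (min_width=17, slack=0)
Line 2: ['clean', 'green'] (min_width=11, slack=6)
Line 3: ['forest', 'voice'] (min_width=12, slack=5)
Line 4: ['spoon', 'the', 'bridge'] (min_width=16, slack=1)
Line 5: ['progress', 'journey'] (min_width=16, slack=1)
Line 6: ['night', 'elephant'] (min_width=14, slack=3)
Line 7: ['progress', 'triangle'] (min_width=17, slack=0)
Line 8: ['this', 'bedroom'] (min_width=12, slack=5)
Line 9: ['support'] (min_width=7, slack=10)

Answer: bread evening cup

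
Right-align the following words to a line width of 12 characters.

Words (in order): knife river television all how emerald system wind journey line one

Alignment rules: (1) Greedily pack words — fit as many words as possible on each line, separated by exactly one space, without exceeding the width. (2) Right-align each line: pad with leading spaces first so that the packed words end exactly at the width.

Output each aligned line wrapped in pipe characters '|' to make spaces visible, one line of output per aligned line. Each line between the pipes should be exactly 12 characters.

Line 1: ['knife', 'river'] (min_width=11, slack=1)
Line 2: ['television'] (min_width=10, slack=2)
Line 3: ['all', 'how'] (min_width=7, slack=5)
Line 4: ['emerald'] (min_width=7, slack=5)
Line 5: ['system', 'wind'] (min_width=11, slack=1)
Line 6: ['journey', 'line'] (min_width=12, slack=0)
Line 7: ['one'] (min_width=3, slack=9)

Answer: | knife river|
|  television|
|     all how|
|     emerald|
| system wind|
|journey line|
|         one|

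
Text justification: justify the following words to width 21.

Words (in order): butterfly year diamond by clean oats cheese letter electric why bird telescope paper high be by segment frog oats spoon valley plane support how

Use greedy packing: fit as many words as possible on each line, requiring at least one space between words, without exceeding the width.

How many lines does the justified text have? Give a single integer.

Answer: 8

Derivation:
Line 1: ['butterfly', 'year'] (min_width=14, slack=7)
Line 2: ['diamond', 'by', 'clean', 'oats'] (min_width=21, slack=0)
Line 3: ['cheese', 'letter'] (min_width=13, slack=8)
Line 4: ['electric', 'why', 'bird'] (min_width=17, slack=4)
Line 5: ['telescope', 'paper', 'high'] (min_width=20, slack=1)
Line 6: ['be', 'by', 'segment', 'frog'] (min_width=18, slack=3)
Line 7: ['oats', 'spoon', 'valley'] (min_width=17, slack=4)
Line 8: ['plane', 'support', 'how'] (min_width=17, slack=4)
Total lines: 8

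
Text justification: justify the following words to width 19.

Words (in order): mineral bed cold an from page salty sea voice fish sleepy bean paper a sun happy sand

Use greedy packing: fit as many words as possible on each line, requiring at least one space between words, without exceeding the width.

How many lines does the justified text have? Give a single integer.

Line 1: ['mineral', 'bed', 'cold', 'an'] (min_width=19, slack=0)
Line 2: ['from', 'page', 'salty', 'sea'] (min_width=19, slack=0)
Line 3: ['voice', 'fish', 'sleepy'] (min_width=17, slack=2)
Line 4: ['bean', 'paper', 'a', 'sun'] (min_width=16, slack=3)
Line 5: ['happy', 'sand'] (min_width=10, slack=9)
Total lines: 5

Answer: 5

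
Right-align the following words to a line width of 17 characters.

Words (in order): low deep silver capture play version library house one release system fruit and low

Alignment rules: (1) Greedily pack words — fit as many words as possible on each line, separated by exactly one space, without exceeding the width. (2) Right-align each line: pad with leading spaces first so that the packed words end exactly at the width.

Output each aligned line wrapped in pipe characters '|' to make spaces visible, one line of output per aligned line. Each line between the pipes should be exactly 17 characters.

Answer: |  low deep silver|
|     capture play|
|  version library|
|house one release|
| system fruit and|
|              low|

Derivation:
Line 1: ['low', 'deep', 'silver'] (min_width=15, slack=2)
Line 2: ['capture', 'play'] (min_width=12, slack=5)
Line 3: ['version', 'library'] (min_width=15, slack=2)
Line 4: ['house', 'one', 'release'] (min_width=17, slack=0)
Line 5: ['system', 'fruit', 'and'] (min_width=16, slack=1)
Line 6: ['low'] (min_width=3, slack=14)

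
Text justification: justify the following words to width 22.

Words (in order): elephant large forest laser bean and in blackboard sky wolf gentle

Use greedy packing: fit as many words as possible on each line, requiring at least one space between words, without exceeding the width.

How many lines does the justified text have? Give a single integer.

Line 1: ['elephant', 'large', 'forest'] (min_width=21, slack=1)
Line 2: ['laser', 'bean', 'and', 'in'] (min_width=17, slack=5)
Line 3: ['blackboard', 'sky', 'wolf'] (min_width=19, slack=3)
Line 4: ['gentle'] (min_width=6, slack=16)
Total lines: 4

Answer: 4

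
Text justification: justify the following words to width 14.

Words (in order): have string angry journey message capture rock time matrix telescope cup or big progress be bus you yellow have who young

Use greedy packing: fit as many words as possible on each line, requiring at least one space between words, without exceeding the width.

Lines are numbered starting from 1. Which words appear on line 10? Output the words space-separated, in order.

Answer: have who young

Derivation:
Line 1: ['have', 'string'] (min_width=11, slack=3)
Line 2: ['angry', 'journey'] (min_width=13, slack=1)
Line 3: ['message'] (min_width=7, slack=7)
Line 4: ['capture', 'rock'] (min_width=12, slack=2)
Line 5: ['time', 'matrix'] (min_width=11, slack=3)
Line 6: ['telescope', 'cup'] (min_width=13, slack=1)
Line 7: ['or', 'big'] (min_width=6, slack=8)
Line 8: ['progress', 'be'] (min_width=11, slack=3)
Line 9: ['bus', 'you', 'yellow'] (min_width=14, slack=0)
Line 10: ['have', 'who', 'young'] (min_width=14, slack=0)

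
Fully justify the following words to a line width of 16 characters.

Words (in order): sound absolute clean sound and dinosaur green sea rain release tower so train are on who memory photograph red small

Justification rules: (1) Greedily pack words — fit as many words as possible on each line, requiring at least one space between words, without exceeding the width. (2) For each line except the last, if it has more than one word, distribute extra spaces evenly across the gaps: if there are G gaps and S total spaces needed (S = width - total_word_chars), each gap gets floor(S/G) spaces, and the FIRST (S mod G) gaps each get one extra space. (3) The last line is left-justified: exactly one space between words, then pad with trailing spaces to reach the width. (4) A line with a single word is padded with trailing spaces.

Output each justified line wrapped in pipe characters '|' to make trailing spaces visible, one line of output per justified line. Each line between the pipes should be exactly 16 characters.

Line 1: ['sound', 'absolute'] (min_width=14, slack=2)
Line 2: ['clean', 'sound', 'and'] (min_width=15, slack=1)
Line 3: ['dinosaur', 'green'] (min_width=14, slack=2)
Line 4: ['sea', 'rain', 'release'] (min_width=16, slack=0)
Line 5: ['tower', 'so', 'train'] (min_width=14, slack=2)
Line 6: ['are', 'on', 'who'] (min_width=10, slack=6)
Line 7: ['memory'] (min_width=6, slack=10)
Line 8: ['photograph', 'red'] (min_width=14, slack=2)
Line 9: ['small'] (min_width=5, slack=11)

Answer: |sound   absolute|
|clean  sound and|
|dinosaur   green|
|sea rain release|
|tower  so  train|
|are    on    who|
|memory          |
|photograph   red|
|small           |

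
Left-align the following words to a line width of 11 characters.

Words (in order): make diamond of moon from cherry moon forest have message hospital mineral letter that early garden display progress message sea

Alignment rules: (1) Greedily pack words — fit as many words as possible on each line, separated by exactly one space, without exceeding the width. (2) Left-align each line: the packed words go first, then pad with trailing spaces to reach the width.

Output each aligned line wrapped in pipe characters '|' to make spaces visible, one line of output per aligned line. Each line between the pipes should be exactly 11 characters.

Line 1: ['make'] (min_width=4, slack=7)
Line 2: ['diamond', 'of'] (min_width=10, slack=1)
Line 3: ['moon', 'from'] (min_width=9, slack=2)
Line 4: ['cherry', 'moon'] (min_width=11, slack=0)
Line 5: ['forest', 'have'] (min_width=11, slack=0)
Line 6: ['message'] (min_width=7, slack=4)
Line 7: ['hospital'] (min_width=8, slack=3)
Line 8: ['mineral'] (min_width=7, slack=4)
Line 9: ['letter', 'that'] (min_width=11, slack=0)
Line 10: ['early'] (min_width=5, slack=6)
Line 11: ['garden'] (min_width=6, slack=5)
Line 12: ['display'] (min_width=7, slack=4)
Line 13: ['progress'] (min_width=8, slack=3)
Line 14: ['message', 'sea'] (min_width=11, slack=0)

Answer: |make       |
|diamond of |
|moon from  |
|cherry moon|
|forest have|
|message    |
|hospital   |
|mineral    |
|letter that|
|early      |
|garden     |
|display    |
|progress   |
|message sea|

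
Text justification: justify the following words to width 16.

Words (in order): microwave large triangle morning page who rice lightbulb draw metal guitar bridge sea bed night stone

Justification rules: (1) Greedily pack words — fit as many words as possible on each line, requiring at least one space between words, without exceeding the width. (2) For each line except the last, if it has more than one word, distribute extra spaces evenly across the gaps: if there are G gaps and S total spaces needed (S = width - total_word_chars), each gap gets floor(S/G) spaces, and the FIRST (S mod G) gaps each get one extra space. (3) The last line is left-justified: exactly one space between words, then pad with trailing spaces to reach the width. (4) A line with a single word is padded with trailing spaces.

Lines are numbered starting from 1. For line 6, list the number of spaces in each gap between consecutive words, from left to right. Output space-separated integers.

Line 1: ['microwave', 'large'] (min_width=15, slack=1)
Line 2: ['triangle', 'morning'] (min_width=16, slack=0)
Line 3: ['page', 'who', 'rice'] (min_width=13, slack=3)
Line 4: ['lightbulb', 'draw'] (min_width=14, slack=2)
Line 5: ['metal', 'guitar'] (min_width=12, slack=4)
Line 6: ['bridge', 'sea', 'bed'] (min_width=14, slack=2)
Line 7: ['night', 'stone'] (min_width=11, slack=5)

Answer: 2 2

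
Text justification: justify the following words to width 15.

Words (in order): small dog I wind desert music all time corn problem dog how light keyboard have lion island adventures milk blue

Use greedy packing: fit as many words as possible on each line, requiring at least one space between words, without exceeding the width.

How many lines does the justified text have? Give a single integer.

Answer: 9

Derivation:
Line 1: ['small', 'dog', 'I'] (min_width=11, slack=4)
Line 2: ['wind', 'desert'] (min_width=11, slack=4)
Line 3: ['music', 'all', 'time'] (min_width=14, slack=1)
Line 4: ['corn', 'problem'] (min_width=12, slack=3)
Line 5: ['dog', 'how', 'light'] (min_width=13, slack=2)
Line 6: ['keyboard', 'have'] (min_width=13, slack=2)
Line 7: ['lion', 'island'] (min_width=11, slack=4)
Line 8: ['adventures', 'milk'] (min_width=15, slack=0)
Line 9: ['blue'] (min_width=4, slack=11)
Total lines: 9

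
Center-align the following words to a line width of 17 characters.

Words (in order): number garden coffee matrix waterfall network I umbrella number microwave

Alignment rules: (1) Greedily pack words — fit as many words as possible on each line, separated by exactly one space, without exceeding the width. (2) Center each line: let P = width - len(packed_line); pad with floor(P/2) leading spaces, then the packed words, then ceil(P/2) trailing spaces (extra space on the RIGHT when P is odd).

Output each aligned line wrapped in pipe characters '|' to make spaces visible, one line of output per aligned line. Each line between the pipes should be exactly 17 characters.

Answer: |  number garden  |
|  coffee matrix  |
|waterfall network|
|I umbrella number|
|    microwave    |

Derivation:
Line 1: ['number', 'garden'] (min_width=13, slack=4)
Line 2: ['coffee', 'matrix'] (min_width=13, slack=4)
Line 3: ['waterfall', 'network'] (min_width=17, slack=0)
Line 4: ['I', 'umbrella', 'number'] (min_width=17, slack=0)
Line 5: ['microwave'] (min_width=9, slack=8)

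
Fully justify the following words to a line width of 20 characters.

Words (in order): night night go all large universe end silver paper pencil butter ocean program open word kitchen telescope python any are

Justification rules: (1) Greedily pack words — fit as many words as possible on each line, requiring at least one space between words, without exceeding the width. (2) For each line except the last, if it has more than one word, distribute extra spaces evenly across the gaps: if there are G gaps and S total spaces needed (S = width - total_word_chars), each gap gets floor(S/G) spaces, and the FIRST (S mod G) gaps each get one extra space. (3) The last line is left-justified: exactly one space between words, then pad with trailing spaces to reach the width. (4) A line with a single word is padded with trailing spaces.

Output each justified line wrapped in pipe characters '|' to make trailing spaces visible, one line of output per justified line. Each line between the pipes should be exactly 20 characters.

Line 1: ['night', 'night', 'go', 'all'] (min_width=18, slack=2)
Line 2: ['large', 'universe', 'end'] (min_width=18, slack=2)
Line 3: ['silver', 'paper', 'pencil'] (min_width=19, slack=1)
Line 4: ['butter', 'ocean', 'program'] (min_width=20, slack=0)
Line 5: ['open', 'word', 'kitchen'] (min_width=17, slack=3)
Line 6: ['telescope', 'python', 'any'] (min_width=20, slack=0)
Line 7: ['are'] (min_width=3, slack=17)

Answer: |night  night  go all|
|large  universe  end|
|silver  paper pencil|
|butter ocean program|
|open   word  kitchen|
|telescope python any|
|are                 |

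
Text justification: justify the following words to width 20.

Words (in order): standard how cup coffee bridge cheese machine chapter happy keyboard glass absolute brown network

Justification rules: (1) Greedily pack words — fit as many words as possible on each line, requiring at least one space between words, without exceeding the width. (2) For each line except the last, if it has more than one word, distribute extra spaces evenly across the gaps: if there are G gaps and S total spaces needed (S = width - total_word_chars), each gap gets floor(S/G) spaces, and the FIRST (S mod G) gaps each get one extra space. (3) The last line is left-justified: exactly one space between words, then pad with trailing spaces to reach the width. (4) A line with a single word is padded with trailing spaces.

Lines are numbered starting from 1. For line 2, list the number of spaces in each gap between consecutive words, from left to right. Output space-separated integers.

Line 1: ['standard', 'how', 'cup'] (min_width=16, slack=4)
Line 2: ['coffee', 'bridge', 'cheese'] (min_width=20, slack=0)
Line 3: ['machine', 'chapter'] (min_width=15, slack=5)
Line 4: ['happy', 'keyboard', 'glass'] (min_width=20, slack=0)
Line 5: ['absolute', 'brown'] (min_width=14, slack=6)
Line 6: ['network'] (min_width=7, slack=13)

Answer: 1 1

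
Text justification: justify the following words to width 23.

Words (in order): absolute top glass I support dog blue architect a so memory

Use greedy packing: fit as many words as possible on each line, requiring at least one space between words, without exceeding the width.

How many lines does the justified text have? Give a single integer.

Line 1: ['absolute', 'top', 'glass', 'I'] (min_width=20, slack=3)
Line 2: ['support', 'dog', 'blue'] (min_width=16, slack=7)
Line 3: ['architect', 'a', 'so', 'memory'] (min_width=21, slack=2)
Total lines: 3

Answer: 3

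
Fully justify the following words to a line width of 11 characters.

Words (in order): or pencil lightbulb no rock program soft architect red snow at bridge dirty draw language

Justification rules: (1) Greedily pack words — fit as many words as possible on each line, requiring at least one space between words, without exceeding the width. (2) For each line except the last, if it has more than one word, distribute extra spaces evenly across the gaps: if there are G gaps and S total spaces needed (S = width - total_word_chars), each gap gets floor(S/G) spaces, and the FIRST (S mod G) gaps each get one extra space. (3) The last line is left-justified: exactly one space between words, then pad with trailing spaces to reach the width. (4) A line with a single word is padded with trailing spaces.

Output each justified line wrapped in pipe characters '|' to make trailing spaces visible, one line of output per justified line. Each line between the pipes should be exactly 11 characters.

Line 1: ['or', 'pencil'] (min_width=9, slack=2)
Line 2: ['lightbulb'] (min_width=9, slack=2)
Line 3: ['no', 'rock'] (min_width=7, slack=4)
Line 4: ['program'] (min_width=7, slack=4)
Line 5: ['soft'] (min_width=4, slack=7)
Line 6: ['architect'] (min_width=9, slack=2)
Line 7: ['red', 'snow', 'at'] (min_width=11, slack=0)
Line 8: ['bridge'] (min_width=6, slack=5)
Line 9: ['dirty', 'draw'] (min_width=10, slack=1)
Line 10: ['language'] (min_width=8, slack=3)

Answer: |or   pencil|
|lightbulb  |
|no     rock|
|program    |
|soft       |
|architect  |
|red snow at|
|bridge     |
|dirty  draw|
|language   |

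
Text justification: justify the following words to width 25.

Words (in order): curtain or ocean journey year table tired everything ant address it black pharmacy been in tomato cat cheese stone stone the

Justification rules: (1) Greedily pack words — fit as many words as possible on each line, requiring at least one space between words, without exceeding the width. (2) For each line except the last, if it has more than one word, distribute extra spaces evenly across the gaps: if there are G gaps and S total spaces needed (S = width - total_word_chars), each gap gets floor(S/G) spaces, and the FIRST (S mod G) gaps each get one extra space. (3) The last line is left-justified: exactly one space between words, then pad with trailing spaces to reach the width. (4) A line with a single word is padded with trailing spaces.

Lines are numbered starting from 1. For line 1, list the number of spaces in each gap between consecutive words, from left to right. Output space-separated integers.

Answer: 2 1 1

Derivation:
Line 1: ['curtain', 'or', 'ocean', 'journey'] (min_width=24, slack=1)
Line 2: ['year', 'table', 'tired'] (min_width=16, slack=9)
Line 3: ['everything', 'ant', 'address', 'it'] (min_width=25, slack=0)
Line 4: ['black', 'pharmacy', 'been', 'in'] (min_width=22, slack=3)
Line 5: ['tomato', 'cat', 'cheese', 'stone'] (min_width=23, slack=2)
Line 6: ['stone', 'the'] (min_width=9, slack=16)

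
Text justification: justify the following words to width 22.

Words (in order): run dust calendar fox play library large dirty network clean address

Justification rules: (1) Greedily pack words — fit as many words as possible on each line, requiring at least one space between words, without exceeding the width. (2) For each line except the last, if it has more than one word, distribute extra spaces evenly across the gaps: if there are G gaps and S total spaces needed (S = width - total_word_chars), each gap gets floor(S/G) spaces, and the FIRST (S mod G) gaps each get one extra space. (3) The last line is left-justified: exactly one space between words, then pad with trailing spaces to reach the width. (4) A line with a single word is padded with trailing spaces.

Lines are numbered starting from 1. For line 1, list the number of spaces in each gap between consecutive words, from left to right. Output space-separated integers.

Line 1: ['run', 'dust', 'calendar', 'fox'] (min_width=21, slack=1)
Line 2: ['play', 'library', 'large'] (min_width=18, slack=4)
Line 3: ['dirty', 'network', 'clean'] (min_width=19, slack=3)
Line 4: ['address'] (min_width=7, slack=15)

Answer: 2 1 1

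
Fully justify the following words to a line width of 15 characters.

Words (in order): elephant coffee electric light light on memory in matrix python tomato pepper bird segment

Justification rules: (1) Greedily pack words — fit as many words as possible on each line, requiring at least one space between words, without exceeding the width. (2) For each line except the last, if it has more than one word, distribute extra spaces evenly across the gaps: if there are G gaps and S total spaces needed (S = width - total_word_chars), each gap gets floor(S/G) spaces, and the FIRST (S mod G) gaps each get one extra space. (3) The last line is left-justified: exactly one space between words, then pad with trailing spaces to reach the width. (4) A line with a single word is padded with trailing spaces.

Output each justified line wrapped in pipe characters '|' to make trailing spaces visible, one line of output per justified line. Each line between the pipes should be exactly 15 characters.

Line 1: ['elephant', 'coffee'] (min_width=15, slack=0)
Line 2: ['electric', 'light'] (min_width=14, slack=1)
Line 3: ['light', 'on', 'memory'] (min_width=15, slack=0)
Line 4: ['in', 'matrix'] (min_width=9, slack=6)
Line 5: ['python', 'tomato'] (min_width=13, slack=2)
Line 6: ['pepper', 'bird'] (min_width=11, slack=4)
Line 7: ['segment'] (min_width=7, slack=8)

Answer: |elephant coffee|
|electric  light|
|light on memory|
|in       matrix|
|python   tomato|
|pepper     bird|
|segment        |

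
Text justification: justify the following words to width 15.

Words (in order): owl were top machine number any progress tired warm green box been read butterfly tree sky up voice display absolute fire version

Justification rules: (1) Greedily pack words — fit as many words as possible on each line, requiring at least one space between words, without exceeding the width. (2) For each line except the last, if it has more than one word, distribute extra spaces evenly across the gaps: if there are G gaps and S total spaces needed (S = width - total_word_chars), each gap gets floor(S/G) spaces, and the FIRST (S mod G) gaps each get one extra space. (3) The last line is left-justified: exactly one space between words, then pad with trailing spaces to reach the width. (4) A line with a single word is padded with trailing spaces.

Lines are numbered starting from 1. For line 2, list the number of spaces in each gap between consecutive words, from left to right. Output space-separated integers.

Answer: 2

Derivation:
Line 1: ['owl', 'were', 'top'] (min_width=12, slack=3)
Line 2: ['machine', 'number'] (min_width=14, slack=1)
Line 3: ['any', 'progress'] (min_width=12, slack=3)
Line 4: ['tired', 'warm'] (min_width=10, slack=5)
Line 5: ['green', 'box', 'been'] (min_width=14, slack=1)
Line 6: ['read', 'butterfly'] (min_width=14, slack=1)
Line 7: ['tree', 'sky', 'up'] (min_width=11, slack=4)
Line 8: ['voice', 'display'] (min_width=13, slack=2)
Line 9: ['absolute', 'fire'] (min_width=13, slack=2)
Line 10: ['version'] (min_width=7, slack=8)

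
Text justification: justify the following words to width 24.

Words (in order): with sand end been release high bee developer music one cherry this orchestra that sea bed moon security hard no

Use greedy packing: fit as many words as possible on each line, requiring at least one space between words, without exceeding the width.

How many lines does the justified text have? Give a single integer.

Line 1: ['with', 'sand', 'end', 'been'] (min_width=18, slack=6)
Line 2: ['release', 'high', 'bee'] (min_width=16, slack=8)
Line 3: ['developer', 'music', 'one'] (min_width=19, slack=5)
Line 4: ['cherry', 'this', 'orchestra'] (min_width=21, slack=3)
Line 5: ['that', 'sea', 'bed', 'moon'] (min_width=17, slack=7)
Line 6: ['security', 'hard', 'no'] (min_width=16, slack=8)
Total lines: 6

Answer: 6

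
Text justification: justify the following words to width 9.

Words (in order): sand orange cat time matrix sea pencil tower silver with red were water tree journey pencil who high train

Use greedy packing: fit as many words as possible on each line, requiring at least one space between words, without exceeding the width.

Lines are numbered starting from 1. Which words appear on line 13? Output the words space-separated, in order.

Answer: journey

Derivation:
Line 1: ['sand'] (min_width=4, slack=5)
Line 2: ['orange'] (min_width=6, slack=3)
Line 3: ['cat', 'time'] (min_width=8, slack=1)
Line 4: ['matrix'] (min_width=6, slack=3)
Line 5: ['sea'] (min_width=3, slack=6)
Line 6: ['pencil'] (min_width=6, slack=3)
Line 7: ['tower'] (min_width=5, slack=4)
Line 8: ['silver'] (min_width=6, slack=3)
Line 9: ['with', 'red'] (min_width=8, slack=1)
Line 10: ['were'] (min_width=4, slack=5)
Line 11: ['water'] (min_width=5, slack=4)
Line 12: ['tree'] (min_width=4, slack=5)
Line 13: ['journey'] (min_width=7, slack=2)
Line 14: ['pencil'] (min_width=6, slack=3)
Line 15: ['who', 'high'] (min_width=8, slack=1)
Line 16: ['train'] (min_width=5, slack=4)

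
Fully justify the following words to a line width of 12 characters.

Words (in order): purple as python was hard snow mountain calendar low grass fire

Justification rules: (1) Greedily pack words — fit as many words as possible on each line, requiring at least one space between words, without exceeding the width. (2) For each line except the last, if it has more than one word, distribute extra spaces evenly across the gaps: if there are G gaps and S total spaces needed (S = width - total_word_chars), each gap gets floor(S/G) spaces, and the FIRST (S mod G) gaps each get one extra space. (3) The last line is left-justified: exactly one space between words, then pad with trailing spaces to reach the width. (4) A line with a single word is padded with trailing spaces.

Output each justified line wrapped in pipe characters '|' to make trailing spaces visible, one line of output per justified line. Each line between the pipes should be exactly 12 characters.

Line 1: ['purple', 'as'] (min_width=9, slack=3)
Line 2: ['python', 'was'] (min_width=10, slack=2)
Line 3: ['hard', 'snow'] (min_width=9, slack=3)
Line 4: ['mountain'] (min_width=8, slack=4)
Line 5: ['calendar', 'low'] (min_width=12, slack=0)
Line 6: ['grass', 'fire'] (min_width=10, slack=2)

Answer: |purple    as|
|python   was|
|hard    snow|
|mountain    |
|calendar low|
|grass fire  |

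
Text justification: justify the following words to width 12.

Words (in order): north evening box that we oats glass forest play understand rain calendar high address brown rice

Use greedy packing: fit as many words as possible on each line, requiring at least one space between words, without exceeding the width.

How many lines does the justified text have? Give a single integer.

Line 1: ['north'] (min_width=5, slack=7)
Line 2: ['evening', 'box'] (min_width=11, slack=1)
Line 3: ['that', 'we', 'oats'] (min_width=12, slack=0)
Line 4: ['glass', 'forest'] (min_width=12, slack=0)
Line 5: ['play'] (min_width=4, slack=8)
Line 6: ['understand'] (min_width=10, slack=2)
Line 7: ['rain'] (min_width=4, slack=8)
Line 8: ['calendar'] (min_width=8, slack=4)
Line 9: ['high', 'address'] (min_width=12, slack=0)
Line 10: ['brown', 'rice'] (min_width=10, slack=2)
Total lines: 10

Answer: 10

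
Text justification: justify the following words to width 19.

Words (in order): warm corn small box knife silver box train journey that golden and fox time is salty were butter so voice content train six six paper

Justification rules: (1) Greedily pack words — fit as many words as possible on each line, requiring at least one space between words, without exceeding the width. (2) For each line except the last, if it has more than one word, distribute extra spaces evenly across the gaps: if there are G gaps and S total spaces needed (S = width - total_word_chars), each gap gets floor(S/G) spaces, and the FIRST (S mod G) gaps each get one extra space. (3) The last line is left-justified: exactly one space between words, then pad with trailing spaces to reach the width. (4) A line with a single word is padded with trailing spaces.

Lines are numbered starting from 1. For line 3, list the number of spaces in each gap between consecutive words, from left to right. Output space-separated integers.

Answer: 2 1

Derivation:
Line 1: ['warm', 'corn', 'small', 'box'] (min_width=19, slack=0)
Line 2: ['knife', 'silver', 'box'] (min_width=16, slack=3)
Line 3: ['train', 'journey', 'that'] (min_width=18, slack=1)
Line 4: ['golden', 'and', 'fox', 'time'] (min_width=19, slack=0)
Line 5: ['is', 'salty', 'were'] (min_width=13, slack=6)
Line 6: ['butter', 'so', 'voice'] (min_width=15, slack=4)
Line 7: ['content', 'train', 'six'] (min_width=17, slack=2)
Line 8: ['six', 'paper'] (min_width=9, slack=10)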